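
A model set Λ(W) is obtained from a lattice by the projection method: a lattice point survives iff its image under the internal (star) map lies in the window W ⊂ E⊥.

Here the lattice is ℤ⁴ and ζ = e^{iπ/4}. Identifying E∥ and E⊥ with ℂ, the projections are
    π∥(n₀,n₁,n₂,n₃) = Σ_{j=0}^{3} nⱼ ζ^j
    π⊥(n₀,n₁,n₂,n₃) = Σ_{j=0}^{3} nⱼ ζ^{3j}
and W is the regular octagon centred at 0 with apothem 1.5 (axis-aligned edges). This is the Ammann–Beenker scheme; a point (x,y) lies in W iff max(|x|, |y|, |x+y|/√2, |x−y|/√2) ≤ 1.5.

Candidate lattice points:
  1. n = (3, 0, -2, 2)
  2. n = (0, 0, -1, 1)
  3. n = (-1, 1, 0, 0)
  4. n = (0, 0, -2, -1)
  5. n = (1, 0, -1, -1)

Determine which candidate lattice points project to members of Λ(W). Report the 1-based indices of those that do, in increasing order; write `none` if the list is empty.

π⊥(n) = n₀ + n₁ζ³ + n₂ζ⁶ + n₃ζ⁹ where ζ = e^{iπ/4}.
candidate 1: n = (3, 0, -2, 2) → π⊥ ≈ (+4.41421, +3.41421); max(|x|,|y|,|x±y|/√2) = 5.53553 > 1.5 ⇒ ∉ W
candidate 2: n = (0, 0, -1, 1) → π⊥ ≈ (+0.70711, +1.70711); max(|x|,|y|,|x±y|/√2) = 1.70711 > 1.5 ⇒ ∉ W
candidate 3: n = (-1, 1, 0, 0) → π⊥ ≈ (-1.70711, +0.70711); max(|x|,|y|,|x±y|/√2) = 1.70711 > 1.5 ⇒ ∉ W
candidate 4: n = (0, 0, -2, -1) → π⊥ ≈ (-0.70711, +1.29289); max(|x|,|y|,|x±y|/√2) = 1.41421 ≤ 1.5 ⇒ ∈ W
candidate 5: n = (1, 0, -1, -1) → π⊥ ≈ (+0.29289, +0.29289); max(|x|,|y|,|x±y|/√2) = 0.41421 ≤ 1.5 ⇒ ∈ W

4, 5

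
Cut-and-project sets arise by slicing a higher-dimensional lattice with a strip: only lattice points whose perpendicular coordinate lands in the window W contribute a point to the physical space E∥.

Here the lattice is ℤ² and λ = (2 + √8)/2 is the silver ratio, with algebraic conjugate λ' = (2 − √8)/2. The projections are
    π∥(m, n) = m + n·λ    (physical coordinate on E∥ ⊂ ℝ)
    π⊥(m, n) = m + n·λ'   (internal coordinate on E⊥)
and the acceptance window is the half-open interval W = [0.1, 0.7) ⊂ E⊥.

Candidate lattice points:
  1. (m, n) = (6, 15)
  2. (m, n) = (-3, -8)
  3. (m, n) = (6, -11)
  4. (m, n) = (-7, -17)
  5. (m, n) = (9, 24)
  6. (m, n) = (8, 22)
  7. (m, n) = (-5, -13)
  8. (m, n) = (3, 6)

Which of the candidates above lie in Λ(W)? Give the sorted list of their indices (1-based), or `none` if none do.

2, 7, 8

λ' = (2−√8)/2 ≈ -0.41421.
#1 (6,15): internal coord 6 + (15)·λ' = -0.21320; -0.21320 ∉ [0.1, 0.7) → out
#2 (-3,-8): internal coord -3 + (-8)·λ' = +0.31371; +0.31371 ∈ [0.1, 0.7) → IN Λ
#3 (6,-11): internal coord 6 + (-11)·λ' = +10.55635; +10.55635 ∉ [0.1, 0.7) → out
#4 (-7,-17): internal coord -7 + (-17)·λ' = +0.04163; +0.04163 ∉ [0.1, 0.7) → out
#5 (9,24): internal coord 9 + (24)·λ' = -0.94113; -0.94113 ∉ [0.1, 0.7) → out
#6 (8,22): internal coord 8 + (22)·λ' = -1.11270; -1.11270 ∉ [0.1, 0.7) → out
#7 (-5,-13): internal coord -5 + (-13)·λ' = +0.38478; +0.38478 ∈ [0.1, 0.7) → IN Λ
#8 (3,6): internal coord 3 + (6)·λ' = +0.51472; +0.51472 ∈ [0.1, 0.7) → IN Λ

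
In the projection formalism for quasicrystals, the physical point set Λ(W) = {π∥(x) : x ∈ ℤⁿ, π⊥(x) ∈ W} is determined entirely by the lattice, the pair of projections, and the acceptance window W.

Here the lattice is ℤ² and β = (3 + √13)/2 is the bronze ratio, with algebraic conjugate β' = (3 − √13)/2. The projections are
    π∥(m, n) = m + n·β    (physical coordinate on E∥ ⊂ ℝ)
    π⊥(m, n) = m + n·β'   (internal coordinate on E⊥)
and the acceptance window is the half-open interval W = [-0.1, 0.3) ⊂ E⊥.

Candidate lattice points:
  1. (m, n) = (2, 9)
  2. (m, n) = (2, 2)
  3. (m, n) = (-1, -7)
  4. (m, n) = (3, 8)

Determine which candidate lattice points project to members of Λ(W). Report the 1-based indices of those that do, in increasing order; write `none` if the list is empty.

Compute β' = (3−√13)/2 = -0.3028, so π⊥(m,n) = m -0.3028·n.
#1 (2,9): internal coord 2 + (9)·β' = -0.7250; -0.7250 ∉ [-0.1, 0.3) → out
#2 (2,2): internal coord 2 + (2)·β' = +1.3944; +1.3944 ∉ [-0.1, 0.3) → out
#3 (-1,-7): internal coord -1 + (-7)·β' = +1.1194; +1.1194 ∉ [-0.1, 0.3) → out
#4 (3,8): internal coord 3 + (8)·β' = +0.5778; +0.5778 ∉ [-0.1, 0.3) → out

none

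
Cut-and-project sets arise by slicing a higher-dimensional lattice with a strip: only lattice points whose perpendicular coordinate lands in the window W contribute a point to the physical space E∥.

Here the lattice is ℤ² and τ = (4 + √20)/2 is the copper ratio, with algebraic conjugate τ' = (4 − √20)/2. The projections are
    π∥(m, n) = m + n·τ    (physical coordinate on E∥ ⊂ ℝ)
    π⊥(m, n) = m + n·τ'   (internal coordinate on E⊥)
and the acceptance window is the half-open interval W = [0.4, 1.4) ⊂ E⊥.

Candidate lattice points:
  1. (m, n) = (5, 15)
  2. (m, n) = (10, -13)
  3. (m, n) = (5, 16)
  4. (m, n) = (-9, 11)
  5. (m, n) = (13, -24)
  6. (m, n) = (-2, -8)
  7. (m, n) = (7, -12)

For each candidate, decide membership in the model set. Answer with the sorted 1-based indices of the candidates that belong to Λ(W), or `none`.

Numerically τ ≈ 4.23607 and τ' = −1/τ ≈ -0.23607.
[1] lift (5,15): star map gives 1.45898; window check 0.4 ≤ 1.45898 < 1.4 is false → out
[2] lift (10,-13): star map gives 13.06888; window check 0.4 ≤ 13.06888 < 1.4 is false → out
[3] lift (5,16): star map gives 1.22291; window check 0.4 ≤ 1.22291 < 1.4 is true → IN Λ
[4] lift (-9,11): star map gives -11.59675; window check 0.4 ≤ -11.59675 < 1.4 is false → out
[5] lift (13,-24): star map gives 18.66563; window check 0.4 ≤ 18.66563 < 1.4 is false → out
[6] lift (-2,-8): star map gives -0.11146; window check 0.4 ≤ -0.11146 < 1.4 is false → out
[7] lift (7,-12): star map gives 9.83282; window check 0.4 ≤ 9.83282 < 1.4 is false → out

3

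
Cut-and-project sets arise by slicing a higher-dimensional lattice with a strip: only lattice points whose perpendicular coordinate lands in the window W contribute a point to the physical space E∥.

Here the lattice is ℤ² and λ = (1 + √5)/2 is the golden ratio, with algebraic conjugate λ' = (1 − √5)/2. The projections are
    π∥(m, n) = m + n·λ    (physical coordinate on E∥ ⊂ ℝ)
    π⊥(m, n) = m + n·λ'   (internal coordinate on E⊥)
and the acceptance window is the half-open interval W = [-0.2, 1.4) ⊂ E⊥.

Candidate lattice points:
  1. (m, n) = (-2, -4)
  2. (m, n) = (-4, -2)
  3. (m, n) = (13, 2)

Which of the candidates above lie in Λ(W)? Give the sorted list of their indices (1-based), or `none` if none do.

λ' = (1−√5)/2 ≈ -0.6180.
#1 (-2,-4): internal coord -2 + (-4)·λ' = +0.4721; +0.4721 ∈ [-0.2, 1.4) → IN Λ
#2 (-4,-2): internal coord -4 + (-2)·λ' = -2.7639; -2.7639 ∉ [-0.2, 1.4) → out
#3 (13,2): internal coord 13 + (2)·λ' = +11.7639; +11.7639 ∉ [-0.2, 1.4) → out

1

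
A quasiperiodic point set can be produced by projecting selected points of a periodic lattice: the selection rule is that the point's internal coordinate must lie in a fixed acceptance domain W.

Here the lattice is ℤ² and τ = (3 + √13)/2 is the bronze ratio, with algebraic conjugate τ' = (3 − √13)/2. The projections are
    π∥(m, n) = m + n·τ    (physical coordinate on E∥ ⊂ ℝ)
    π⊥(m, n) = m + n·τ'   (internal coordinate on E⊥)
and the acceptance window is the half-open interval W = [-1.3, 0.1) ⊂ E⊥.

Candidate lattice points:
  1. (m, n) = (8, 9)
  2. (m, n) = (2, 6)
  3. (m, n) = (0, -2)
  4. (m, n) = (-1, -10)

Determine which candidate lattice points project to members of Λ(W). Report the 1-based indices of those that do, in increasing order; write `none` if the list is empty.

τ' = (3−√13)/2 ≈ -0.30278.
[1] lift (8,9): star map gives 5.27502; window check -1.3 ≤ 5.27502 < 0.1 is false → out
[2] lift (2,6): star map gives 0.18335; window check -1.3 ≤ 0.18335 < 0.1 is false → out
[3] lift (0,-2): star map gives 0.60555; window check -1.3 ≤ 0.60555 < 0.1 is false → out
[4] lift (-1,-10): star map gives 2.02776; window check -1.3 ≤ 2.02776 < 0.1 is false → out

none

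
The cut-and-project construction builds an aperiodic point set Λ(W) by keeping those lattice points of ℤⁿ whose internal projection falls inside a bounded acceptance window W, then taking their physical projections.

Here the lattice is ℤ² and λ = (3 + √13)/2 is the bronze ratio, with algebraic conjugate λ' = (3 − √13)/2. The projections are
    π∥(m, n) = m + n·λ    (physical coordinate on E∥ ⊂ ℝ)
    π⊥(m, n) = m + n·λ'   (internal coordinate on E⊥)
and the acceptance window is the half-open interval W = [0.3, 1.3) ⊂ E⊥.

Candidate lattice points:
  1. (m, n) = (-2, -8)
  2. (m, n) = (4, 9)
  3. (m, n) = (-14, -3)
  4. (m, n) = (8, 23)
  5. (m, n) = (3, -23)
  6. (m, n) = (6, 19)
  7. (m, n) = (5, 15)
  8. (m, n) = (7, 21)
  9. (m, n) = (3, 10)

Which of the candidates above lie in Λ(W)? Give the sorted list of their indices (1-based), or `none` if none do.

λ' = (3−√13)/2 ≈ -0.3028.
[1] lift (-2,-8): star map gives 0.4222; window check 0.3 ≤ 0.4222 < 1.3 is true → IN Λ
[2] lift (4,9): star map gives 1.2750; window check 0.3 ≤ 1.2750 < 1.3 is true → IN Λ
[3] lift (-14,-3): star map gives -13.0917; window check 0.3 ≤ -13.0917 < 1.3 is false → out
[4] lift (8,23): star map gives 1.0362; window check 0.3 ≤ 1.0362 < 1.3 is true → IN Λ
[5] lift (3,-23): star map gives 9.9638; window check 0.3 ≤ 9.9638 < 1.3 is false → out
[6] lift (6,19): star map gives 0.2473; window check 0.3 ≤ 0.2473 < 1.3 is false → out
[7] lift (5,15): star map gives 0.4584; window check 0.3 ≤ 0.4584 < 1.3 is true → IN Λ
[8] lift (7,21): star map gives 0.6417; window check 0.3 ≤ 0.6417 < 1.3 is true → IN Λ
[9] lift (3,10): star map gives -0.0278; window check 0.3 ≤ -0.0278 < 1.3 is false → out

1, 2, 4, 7, 8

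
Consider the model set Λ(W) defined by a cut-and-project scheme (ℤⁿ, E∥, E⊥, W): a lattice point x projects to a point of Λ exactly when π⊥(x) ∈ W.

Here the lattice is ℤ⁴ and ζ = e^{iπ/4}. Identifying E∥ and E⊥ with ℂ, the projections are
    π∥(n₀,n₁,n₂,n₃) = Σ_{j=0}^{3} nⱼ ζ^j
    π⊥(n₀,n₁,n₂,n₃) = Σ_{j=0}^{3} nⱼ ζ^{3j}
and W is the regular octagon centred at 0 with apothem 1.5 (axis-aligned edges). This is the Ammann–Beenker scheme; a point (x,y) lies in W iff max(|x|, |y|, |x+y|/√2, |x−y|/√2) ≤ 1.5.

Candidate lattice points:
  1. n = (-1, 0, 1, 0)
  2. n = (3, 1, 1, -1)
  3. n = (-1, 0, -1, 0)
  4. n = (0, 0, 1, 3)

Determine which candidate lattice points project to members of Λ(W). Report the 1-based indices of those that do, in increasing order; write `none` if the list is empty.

Internal map: ζ^{3j} for j=0..3 gives (1,0), (−√2/2,√2/2), (0,−1), (√2/2,√2/2).
candidate 1: n = (-1, 0, 1, 0) → π⊥ ≈ (-1.000000, -1.000000); max(|x|,|y|,|x±y|/√2) = 1.414214 ≤ 1.5 ⇒ ∈ W
candidate 2: n = (3, 1, 1, -1) → π⊥ ≈ (+1.585786, -1.000000); max(|x|,|y|,|x±y|/√2) = 1.828427 > 1.5 ⇒ ∉ W
candidate 3: n = (-1, 0, -1, 0) → π⊥ ≈ (-1.000000, +1.000000); max(|x|,|y|,|x±y|/√2) = 1.414214 ≤ 1.5 ⇒ ∈ W
candidate 4: n = (0, 0, 1, 3) → π⊥ ≈ (+2.121320, +1.121320); max(|x|,|y|,|x±y|/√2) = 2.292893 > 1.5 ⇒ ∉ W

1, 3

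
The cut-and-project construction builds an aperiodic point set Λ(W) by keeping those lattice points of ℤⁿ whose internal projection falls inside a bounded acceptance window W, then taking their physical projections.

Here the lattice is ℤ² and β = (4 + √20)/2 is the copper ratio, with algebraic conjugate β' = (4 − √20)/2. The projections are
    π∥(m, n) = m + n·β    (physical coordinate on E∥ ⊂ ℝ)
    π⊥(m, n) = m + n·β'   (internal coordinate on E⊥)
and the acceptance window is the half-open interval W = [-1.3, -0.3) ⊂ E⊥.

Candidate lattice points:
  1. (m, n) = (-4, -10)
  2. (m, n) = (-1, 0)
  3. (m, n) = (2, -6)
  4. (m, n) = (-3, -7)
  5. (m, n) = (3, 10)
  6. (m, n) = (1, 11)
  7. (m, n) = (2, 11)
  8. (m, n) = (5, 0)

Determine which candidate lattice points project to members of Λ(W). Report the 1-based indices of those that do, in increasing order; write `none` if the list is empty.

Numerically β ≈ 4.236068 and β' = −1/β ≈ -0.236068.
candidate 1: (m,n)=(-4,-10) → π∥ = -4-10·β ≈ -46.360680, π⊥ = -4-10·β' ≈ -1.639320 ∉ [-1.3, -0.3) ⇒ out
candidate 2: (m,n)=(-1,0) → π∥ = -1+0·β ≈ -1.000000, π⊥ = -1+0·β' ≈ -1.000000 ∈ [-1.3, -0.3) ⇒ IN Λ
candidate 3: (m,n)=(2,-6) → π∥ = 2-6·β ≈ -23.416408, π⊥ = 2-6·β' ≈ 3.416408 ∉ [-1.3, -0.3) ⇒ out
candidate 4: (m,n)=(-3,-7) → π∥ = -3-7·β ≈ -32.652476, π⊥ = -3-7·β' ≈ -1.347524 ∉ [-1.3, -0.3) ⇒ out
candidate 5: (m,n)=(3,10) → π∥ = 3+10·β ≈ 45.360680, π⊥ = 3+10·β' ≈ 0.639320 ∉ [-1.3, -0.3) ⇒ out
candidate 6: (m,n)=(1,11) → π∥ = 1+11·β ≈ 47.596748, π⊥ = 1+11·β' ≈ -1.596748 ∉ [-1.3, -0.3) ⇒ out
candidate 7: (m,n)=(2,11) → π∥ = 2+11·β ≈ 48.596748, π⊥ = 2+11·β' ≈ -0.596748 ∈ [-1.3, -0.3) ⇒ IN Λ
candidate 8: (m,n)=(5,0) → π∥ = 5+0·β ≈ 5.000000, π⊥ = 5+0·β' ≈ 5.000000 ∉ [-1.3, -0.3) ⇒ out

2, 7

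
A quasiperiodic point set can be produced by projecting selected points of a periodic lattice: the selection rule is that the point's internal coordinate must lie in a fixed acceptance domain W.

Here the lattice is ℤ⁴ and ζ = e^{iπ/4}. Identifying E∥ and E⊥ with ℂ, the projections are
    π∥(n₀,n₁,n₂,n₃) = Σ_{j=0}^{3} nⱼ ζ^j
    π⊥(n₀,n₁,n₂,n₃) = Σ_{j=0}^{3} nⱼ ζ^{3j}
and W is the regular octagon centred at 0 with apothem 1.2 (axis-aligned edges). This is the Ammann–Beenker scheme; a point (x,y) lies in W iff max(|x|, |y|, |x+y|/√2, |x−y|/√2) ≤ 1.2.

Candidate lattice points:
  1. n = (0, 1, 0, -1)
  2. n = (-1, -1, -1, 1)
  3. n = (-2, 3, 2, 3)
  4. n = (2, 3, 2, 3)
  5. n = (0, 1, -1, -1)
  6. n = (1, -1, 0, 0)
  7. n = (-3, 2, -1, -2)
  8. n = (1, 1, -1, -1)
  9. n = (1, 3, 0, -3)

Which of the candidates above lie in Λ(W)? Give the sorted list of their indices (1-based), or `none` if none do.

2, 8

Internal map: ζ^{3j} for j=0..3 gives (1,0), (−√2/2,√2/2), (0,−1), (√2/2,√2/2).
#1 (0, 1, 0, -1): internal (-1.4142, 0.0000); octagon support 1.4142 vs apothem 1.2 → ∉ W
#2 (-1, -1, -1, 1): internal (0.4142, 1.0000); octagon support 1.0000 vs apothem 1.2 → ∈ W
#3 (-2, 3, 2, 3): internal (-2.0000, 2.2426); octagon support 3.0000 vs apothem 1.2 → ∉ W
#4 (2, 3, 2, 3): internal (2.0000, 2.2426); octagon support 3.0000 vs apothem 1.2 → ∉ W
#5 (0, 1, -1, -1): internal (-1.4142, 1.0000); octagon support 1.7071 vs apothem 1.2 → ∉ W
#6 (1, -1, 0, 0): internal (1.7071, -0.7071); octagon support 1.7071 vs apothem 1.2 → ∉ W
#7 (-3, 2, -1, -2): internal (-5.8284, 1.0000); octagon support 5.8284 vs apothem 1.2 → ∉ W
#8 (1, 1, -1, -1): internal (-0.4142, 1.0000); octagon support 1.0000 vs apothem 1.2 → ∈ W
#9 (1, 3, 0, -3): internal (-3.2426, 0.0000); octagon support 3.2426 vs apothem 1.2 → ∉ W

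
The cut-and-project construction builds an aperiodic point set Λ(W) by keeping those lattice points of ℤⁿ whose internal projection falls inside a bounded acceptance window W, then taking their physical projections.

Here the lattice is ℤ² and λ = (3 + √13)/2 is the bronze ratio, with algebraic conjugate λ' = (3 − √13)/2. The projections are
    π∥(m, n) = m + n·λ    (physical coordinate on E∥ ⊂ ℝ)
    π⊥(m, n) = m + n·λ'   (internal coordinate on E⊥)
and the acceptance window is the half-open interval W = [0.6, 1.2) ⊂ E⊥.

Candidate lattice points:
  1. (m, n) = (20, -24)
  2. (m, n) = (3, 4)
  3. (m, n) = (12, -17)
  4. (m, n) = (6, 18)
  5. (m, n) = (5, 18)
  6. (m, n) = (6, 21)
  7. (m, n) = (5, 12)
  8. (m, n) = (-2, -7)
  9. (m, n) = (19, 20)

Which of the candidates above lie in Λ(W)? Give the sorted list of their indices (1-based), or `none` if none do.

Numerically λ ≈ 3.30278 and λ' = −1/λ ≈ -0.30278.
#1 (20,-24): internal coord 20 + (-24)·λ' = +27.26662; +27.26662 ∉ [0.6, 1.2) → out
#2 (3,4): internal coord 3 + (4)·λ' = +1.78890; +1.78890 ∉ [0.6, 1.2) → out
#3 (12,-17): internal coord 12 + (-17)·λ' = +17.14719; +17.14719 ∉ [0.6, 1.2) → out
#4 (6,18): internal coord 6 + (18)·λ' = +0.55004; +0.55004 ∉ [0.6, 1.2) → out
#5 (5,18): internal coord 5 + (18)·λ' = -0.44996; -0.44996 ∉ [0.6, 1.2) → out
#6 (6,21): internal coord 6 + (21)·λ' = -0.35829; -0.35829 ∉ [0.6, 1.2) → out
#7 (5,12): internal coord 5 + (12)·λ' = +1.36669; +1.36669 ∉ [0.6, 1.2) → out
#8 (-2,-7): internal coord -2 + (-7)·λ' = +0.11943; +0.11943 ∉ [0.6, 1.2) → out
#9 (19,20): internal coord 19 + (20)·λ' = +12.94449; +12.94449 ∉ [0.6, 1.2) → out

none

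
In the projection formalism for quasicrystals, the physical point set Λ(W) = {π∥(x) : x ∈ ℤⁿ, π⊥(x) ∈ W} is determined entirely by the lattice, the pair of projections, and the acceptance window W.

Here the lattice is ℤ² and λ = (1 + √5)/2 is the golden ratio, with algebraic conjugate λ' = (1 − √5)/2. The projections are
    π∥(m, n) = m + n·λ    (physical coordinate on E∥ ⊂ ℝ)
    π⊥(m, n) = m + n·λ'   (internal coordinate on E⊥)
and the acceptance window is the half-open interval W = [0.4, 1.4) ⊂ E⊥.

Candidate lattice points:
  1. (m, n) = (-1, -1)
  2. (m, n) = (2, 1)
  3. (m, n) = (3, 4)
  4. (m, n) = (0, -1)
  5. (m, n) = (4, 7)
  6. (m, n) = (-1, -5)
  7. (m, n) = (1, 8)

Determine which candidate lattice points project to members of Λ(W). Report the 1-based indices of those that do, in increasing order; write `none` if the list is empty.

Numerically λ ≈ 1.618034 and λ' = −1/λ ≈ -0.618034.
[1] lift (-1,-1): star map gives -0.381966; window check 0.4 ≤ -0.381966 < 1.4 is false → out
[2] lift (2,1): star map gives 1.381966; window check 0.4 ≤ 1.381966 < 1.4 is true → IN Λ
[3] lift (3,4): star map gives 0.527864; window check 0.4 ≤ 0.527864 < 1.4 is true → IN Λ
[4] lift (0,-1): star map gives 0.618034; window check 0.4 ≤ 0.618034 < 1.4 is true → IN Λ
[5] lift (4,7): star map gives -0.326238; window check 0.4 ≤ -0.326238 < 1.4 is false → out
[6] lift (-1,-5): star map gives 2.090170; window check 0.4 ≤ 2.090170 < 1.4 is false → out
[7] lift (1,8): star map gives -3.944272; window check 0.4 ≤ -3.944272 < 1.4 is false → out

2, 3, 4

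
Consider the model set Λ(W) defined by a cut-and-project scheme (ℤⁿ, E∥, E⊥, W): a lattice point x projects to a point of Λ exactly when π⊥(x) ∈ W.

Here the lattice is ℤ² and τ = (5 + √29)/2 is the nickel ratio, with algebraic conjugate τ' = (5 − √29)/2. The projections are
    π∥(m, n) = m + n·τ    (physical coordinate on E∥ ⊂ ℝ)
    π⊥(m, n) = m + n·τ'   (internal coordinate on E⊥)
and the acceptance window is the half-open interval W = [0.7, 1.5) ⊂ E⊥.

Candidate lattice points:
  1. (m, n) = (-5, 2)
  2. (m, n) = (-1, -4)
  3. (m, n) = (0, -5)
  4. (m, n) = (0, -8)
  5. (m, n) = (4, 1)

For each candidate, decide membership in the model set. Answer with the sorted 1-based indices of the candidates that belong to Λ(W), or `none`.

3

Compute τ' = (5−√29)/2 = -0.19258, so π⊥(m,n) = m -0.19258·n.
candidate 1: (m,n)=(-5,2) → π∥ = -5+2·τ ≈ 5.38516, π⊥ = -5+2·τ' ≈ -5.38516 ∉ [0.7, 1.5) ⇒ out
candidate 2: (m,n)=(-1,-4) → π∥ = -1-4·τ ≈ -21.77033, π⊥ = -1-4·τ' ≈ -0.22967 ∉ [0.7, 1.5) ⇒ out
candidate 3: (m,n)=(0,-5) → π∥ = 0-5·τ ≈ -25.96291, π⊥ = 0-5·τ' ≈ 0.96291 ∈ [0.7, 1.5) ⇒ IN Λ
candidate 4: (m,n)=(0,-8) → π∥ = 0-8·τ ≈ -41.54066, π⊥ = 0-8·τ' ≈ 1.54066 ∉ [0.7, 1.5) ⇒ out
candidate 5: (m,n)=(4,1) → π∥ = 4+1·τ ≈ 9.19258, π⊥ = 4+1·τ' ≈ 3.80742 ∉ [0.7, 1.5) ⇒ out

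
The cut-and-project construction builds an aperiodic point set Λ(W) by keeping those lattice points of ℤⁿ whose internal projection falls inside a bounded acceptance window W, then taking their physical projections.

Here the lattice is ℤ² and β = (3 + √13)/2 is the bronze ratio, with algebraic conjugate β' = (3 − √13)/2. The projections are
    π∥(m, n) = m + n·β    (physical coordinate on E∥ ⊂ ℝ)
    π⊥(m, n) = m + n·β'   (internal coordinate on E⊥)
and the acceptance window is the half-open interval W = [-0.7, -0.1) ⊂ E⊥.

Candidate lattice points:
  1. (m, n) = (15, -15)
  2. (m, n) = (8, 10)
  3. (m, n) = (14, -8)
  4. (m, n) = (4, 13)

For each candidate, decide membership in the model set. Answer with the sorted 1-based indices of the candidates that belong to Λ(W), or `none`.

Compute β' = (3−√13)/2 = -0.3028, so π⊥(m,n) = m -0.3028·n.
[1] lift (15,-15): star map gives 19.5416; window check -0.7 ≤ 19.5416 < -0.1 is false → out
[2] lift (8,10): star map gives 4.9722; window check -0.7 ≤ 4.9722 < -0.1 is false → out
[3] lift (14,-8): star map gives 16.4222; window check -0.7 ≤ 16.4222 < -0.1 is false → out
[4] lift (4,13): star map gives 0.0639; window check -0.7 ≤ 0.0639 < -0.1 is false → out

none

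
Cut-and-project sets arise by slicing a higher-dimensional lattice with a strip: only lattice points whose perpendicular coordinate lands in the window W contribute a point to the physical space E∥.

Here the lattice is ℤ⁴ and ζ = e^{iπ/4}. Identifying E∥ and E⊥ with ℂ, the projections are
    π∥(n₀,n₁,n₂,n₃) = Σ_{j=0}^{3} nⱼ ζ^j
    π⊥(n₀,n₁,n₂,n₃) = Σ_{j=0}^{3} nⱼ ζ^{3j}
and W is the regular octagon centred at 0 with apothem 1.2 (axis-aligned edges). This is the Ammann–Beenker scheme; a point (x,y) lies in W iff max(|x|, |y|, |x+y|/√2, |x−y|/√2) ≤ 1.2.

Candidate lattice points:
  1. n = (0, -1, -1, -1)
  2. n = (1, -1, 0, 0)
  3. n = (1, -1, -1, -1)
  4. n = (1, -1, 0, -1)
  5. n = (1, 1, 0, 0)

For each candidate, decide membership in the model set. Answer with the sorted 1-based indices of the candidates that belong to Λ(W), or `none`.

With ζ = e^{iπ/4} the internal vectors are ζ^0,ζ^3,ζ^6,ζ^9.
#1 (0, -1, -1, -1): internal (0.0000, -0.4142); octagon support 0.4142 vs apothem 1.2 → ∈ W
#2 (1, -1, 0, 0): internal (1.7071, -0.7071); octagon support 1.7071 vs apothem 1.2 → ∉ W
#3 (1, -1, -1, -1): internal (1.0000, -0.4142); octagon support 1.0000 vs apothem 1.2 → ∈ W
#4 (1, -1, 0, -1): internal (1.0000, -1.4142); octagon support 1.7071 vs apothem 1.2 → ∉ W
#5 (1, 1, 0, 0): internal (0.2929, 0.7071); octagon support 0.7071 vs apothem 1.2 → ∈ W

1, 3, 5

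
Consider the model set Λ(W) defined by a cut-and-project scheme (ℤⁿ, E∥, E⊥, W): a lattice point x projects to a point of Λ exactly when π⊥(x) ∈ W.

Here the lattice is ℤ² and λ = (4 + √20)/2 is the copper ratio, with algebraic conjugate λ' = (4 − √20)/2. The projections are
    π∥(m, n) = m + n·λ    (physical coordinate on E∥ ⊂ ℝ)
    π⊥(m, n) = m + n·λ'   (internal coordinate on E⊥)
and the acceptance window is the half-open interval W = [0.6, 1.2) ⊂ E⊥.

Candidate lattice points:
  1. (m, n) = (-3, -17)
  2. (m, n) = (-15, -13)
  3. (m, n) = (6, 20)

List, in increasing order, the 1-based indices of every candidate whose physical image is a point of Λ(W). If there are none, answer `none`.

Numerically λ ≈ 4.23607 and λ' = −1/λ ≈ -0.23607.
candidate 1: (m,n)=(-3,-17) → π∥ = -3-17·λ ≈ -75.01316, π⊥ = -3-17·λ' ≈ 1.01316 ∈ [0.6, 1.2) ⇒ IN Λ
candidate 2: (m,n)=(-15,-13) → π∥ = -15-13·λ ≈ -70.06888, π⊥ = -15-13·λ' ≈ -11.93112 ∉ [0.6, 1.2) ⇒ out
candidate 3: (m,n)=(6,20) → π∥ = 6+20·λ ≈ 90.72136, π⊥ = 6+20·λ' ≈ 1.27864 ∉ [0.6, 1.2) ⇒ out

1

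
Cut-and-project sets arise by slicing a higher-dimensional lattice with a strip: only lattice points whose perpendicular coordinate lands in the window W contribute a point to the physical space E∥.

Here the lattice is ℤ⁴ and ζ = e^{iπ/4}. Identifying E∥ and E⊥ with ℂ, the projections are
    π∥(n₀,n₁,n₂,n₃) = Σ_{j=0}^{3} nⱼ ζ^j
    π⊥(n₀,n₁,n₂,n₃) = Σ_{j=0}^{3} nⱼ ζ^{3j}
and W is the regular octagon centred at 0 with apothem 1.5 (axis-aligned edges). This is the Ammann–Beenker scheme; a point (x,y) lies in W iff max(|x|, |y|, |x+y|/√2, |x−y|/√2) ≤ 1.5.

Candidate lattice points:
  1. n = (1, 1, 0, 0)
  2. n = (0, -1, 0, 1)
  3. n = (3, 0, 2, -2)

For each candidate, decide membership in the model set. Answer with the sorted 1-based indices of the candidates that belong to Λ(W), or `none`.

1, 2

Internal map: ζ^{3j} for j=0..3 gives (1,0), (−√2/2,√2/2), (0,−1), (√2/2,√2/2).
candidate 1: n = (1, 1, 0, 0) → π⊥ ≈ (+0.29289, +0.70711); max(|x|,|y|,|x±y|/√2) = 0.70711 ≤ 1.5 ⇒ ∈ W
candidate 2: n = (0, -1, 0, 1) → π⊥ ≈ (+1.41421, +0.00000); max(|x|,|y|,|x±y|/√2) = 1.41421 ≤ 1.5 ⇒ ∈ W
candidate 3: n = (3, 0, 2, -2) → π⊥ ≈ (+1.58579, -3.41421); max(|x|,|y|,|x±y|/√2) = 3.53553 > 1.5 ⇒ ∉ W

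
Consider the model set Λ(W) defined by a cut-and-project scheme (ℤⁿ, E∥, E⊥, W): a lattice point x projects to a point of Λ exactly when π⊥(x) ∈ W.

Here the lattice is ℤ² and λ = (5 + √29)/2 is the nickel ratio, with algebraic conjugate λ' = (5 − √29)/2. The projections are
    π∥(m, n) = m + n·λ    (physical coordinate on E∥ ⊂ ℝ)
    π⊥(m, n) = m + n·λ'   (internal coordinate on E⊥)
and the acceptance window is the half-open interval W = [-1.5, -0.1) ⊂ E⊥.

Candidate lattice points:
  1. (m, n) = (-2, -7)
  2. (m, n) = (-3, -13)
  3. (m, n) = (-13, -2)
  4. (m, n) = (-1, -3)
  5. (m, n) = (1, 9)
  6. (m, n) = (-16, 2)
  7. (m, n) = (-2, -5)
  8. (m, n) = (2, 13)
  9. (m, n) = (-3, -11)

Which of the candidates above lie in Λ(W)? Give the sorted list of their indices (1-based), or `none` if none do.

Numerically λ ≈ 5.192582 and λ' = −1/λ ≈ -0.192582.
candidate 1: (m,n)=(-2,-7) → π∥ = -2-7·λ ≈ -38.348077, π⊥ = -2-7·λ' ≈ -0.651923 ∈ [-1.5, -0.1) ⇒ IN Λ
candidate 2: (m,n)=(-3,-13) → π∥ = -3-13·λ ≈ -70.503571, π⊥ = -3-13·λ' ≈ -0.496429 ∈ [-1.5, -0.1) ⇒ IN Λ
candidate 3: (m,n)=(-13,-2) → π∥ = -13-2·λ ≈ -23.385165, π⊥ = -13-2·λ' ≈ -12.614835 ∉ [-1.5, -0.1) ⇒ out
candidate 4: (m,n)=(-1,-3) → π∥ = -1-3·λ ≈ -16.577747, π⊥ = -1-3·λ' ≈ -0.422253 ∈ [-1.5, -0.1) ⇒ IN Λ
candidate 5: (m,n)=(1,9) → π∥ = 1+9·λ ≈ 47.733242, π⊥ = 1+9·λ' ≈ -0.733242 ∈ [-1.5, -0.1) ⇒ IN Λ
candidate 6: (m,n)=(-16,2) → π∥ = -16+2·λ ≈ -5.614835, π⊥ = -16+2·λ' ≈ -16.385165 ∉ [-1.5, -0.1) ⇒ out
candidate 7: (m,n)=(-2,-5) → π∥ = -2-5·λ ≈ -27.962912, π⊥ = -2-5·λ' ≈ -1.037088 ∈ [-1.5, -0.1) ⇒ IN Λ
candidate 8: (m,n)=(2,13) → π∥ = 2+13·λ ≈ 69.503571, π⊥ = 2+13·λ' ≈ -0.503571 ∈ [-1.5, -0.1) ⇒ IN Λ
candidate 9: (m,n)=(-3,-11) → π∥ = -3-11·λ ≈ -60.118406, π⊥ = -3-11·λ' ≈ -0.881594 ∈ [-1.5, -0.1) ⇒ IN Λ

1, 2, 4, 5, 7, 8, 9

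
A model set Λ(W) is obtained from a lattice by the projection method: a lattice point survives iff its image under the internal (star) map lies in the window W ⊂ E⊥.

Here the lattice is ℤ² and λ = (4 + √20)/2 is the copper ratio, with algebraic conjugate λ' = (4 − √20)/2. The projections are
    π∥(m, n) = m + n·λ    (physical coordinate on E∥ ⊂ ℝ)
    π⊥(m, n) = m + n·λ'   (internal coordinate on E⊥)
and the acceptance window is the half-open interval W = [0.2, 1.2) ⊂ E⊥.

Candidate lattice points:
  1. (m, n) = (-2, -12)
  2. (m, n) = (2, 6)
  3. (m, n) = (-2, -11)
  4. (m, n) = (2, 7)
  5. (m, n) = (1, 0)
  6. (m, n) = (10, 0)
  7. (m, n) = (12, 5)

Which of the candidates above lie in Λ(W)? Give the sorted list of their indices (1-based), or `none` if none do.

Compute λ' = (4−√20)/2 = -0.236068, so π⊥(m,n) = m -0.236068·n.
[1] lift (-2,-12): star map gives 0.832816; window check 0.2 ≤ 0.832816 < 1.2 is true → IN Λ
[2] lift (2,6): star map gives 0.583592; window check 0.2 ≤ 0.583592 < 1.2 is true → IN Λ
[3] lift (-2,-11): star map gives 0.596748; window check 0.2 ≤ 0.596748 < 1.2 is true → IN Λ
[4] lift (2,7): star map gives 0.347524; window check 0.2 ≤ 0.347524 < 1.2 is true → IN Λ
[5] lift (1,0): star map gives 1.000000; window check 0.2 ≤ 1.000000 < 1.2 is true → IN Λ
[6] lift (10,0): star map gives 10.000000; window check 0.2 ≤ 10.000000 < 1.2 is false → out
[7] lift (12,5): star map gives 10.819660; window check 0.2 ≤ 10.819660 < 1.2 is false → out

1, 2, 3, 4, 5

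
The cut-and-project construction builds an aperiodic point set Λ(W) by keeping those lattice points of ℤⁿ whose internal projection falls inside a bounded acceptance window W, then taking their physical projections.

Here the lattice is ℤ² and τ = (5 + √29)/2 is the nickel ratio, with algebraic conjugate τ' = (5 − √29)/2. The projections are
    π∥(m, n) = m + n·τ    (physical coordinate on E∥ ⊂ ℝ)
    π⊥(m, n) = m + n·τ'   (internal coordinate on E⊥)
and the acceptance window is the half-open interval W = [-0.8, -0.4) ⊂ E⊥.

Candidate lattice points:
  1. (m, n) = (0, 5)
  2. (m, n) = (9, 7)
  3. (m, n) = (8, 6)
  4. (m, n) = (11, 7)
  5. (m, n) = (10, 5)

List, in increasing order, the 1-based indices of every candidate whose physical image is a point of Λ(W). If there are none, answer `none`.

none

Compute τ' = (5−√29)/2 = -0.19258, so π⊥(m,n) = m -0.19258·n.
[1] lift (0,5): star map gives -0.96291; window check -0.8 ≤ -0.96291 < -0.4 is false → out
[2] lift (9,7): star map gives 7.65192; window check -0.8 ≤ 7.65192 < -0.4 is false → out
[3] lift (8,6): star map gives 6.84451; window check -0.8 ≤ 6.84451 < -0.4 is false → out
[4] lift (11,7): star map gives 9.65192; window check -0.8 ≤ 9.65192 < -0.4 is false → out
[5] lift (10,5): star map gives 9.03709; window check -0.8 ≤ 9.03709 < -0.4 is false → out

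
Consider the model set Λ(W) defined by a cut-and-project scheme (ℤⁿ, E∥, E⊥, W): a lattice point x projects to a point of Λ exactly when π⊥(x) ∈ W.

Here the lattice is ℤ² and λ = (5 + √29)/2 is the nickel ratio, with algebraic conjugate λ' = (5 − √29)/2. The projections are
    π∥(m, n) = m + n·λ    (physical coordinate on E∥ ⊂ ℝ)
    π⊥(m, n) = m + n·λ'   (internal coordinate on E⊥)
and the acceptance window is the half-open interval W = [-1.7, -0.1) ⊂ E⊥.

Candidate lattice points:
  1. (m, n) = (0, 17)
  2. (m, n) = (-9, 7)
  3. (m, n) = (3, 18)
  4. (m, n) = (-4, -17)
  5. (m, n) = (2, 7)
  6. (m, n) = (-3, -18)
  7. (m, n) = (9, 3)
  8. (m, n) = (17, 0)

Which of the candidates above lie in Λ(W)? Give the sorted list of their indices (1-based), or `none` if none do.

3, 4

Numerically λ ≈ 5.1926 and λ' = −1/λ ≈ -0.1926.
[1] lift (0,17): star map gives -3.2739; window check -1.7 ≤ -3.2739 < -0.1 is false → out
[2] lift (-9,7): star map gives -10.3481; window check -1.7 ≤ -10.3481 < -0.1 is false → out
[3] lift (3,18): star map gives -0.4665; window check -1.7 ≤ -0.4665 < -0.1 is true → IN Λ
[4] lift (-4,-17): star map gives -0.7261; window check -1.7 ≤ -0.7261 < -0.1 is true → IN Λ
[5] lift (2,7): star map gives 0.6519; window check -1.7 ≤ 0.6519 < -0.1 is false → out
[6] lift (-3,-18): star map gives 0.4665; window check -1.7 ≤ 0.4665 < -0.1 is false → out
[7] lift (9,3): star map gives 8.4223; window check -1.7 ≤ 8.4223 < -0.1 is false → out
[8] lift (17,0): star map gives 17.0000; window check -1.7 ≤ 17.0000 < -0.1 is false → out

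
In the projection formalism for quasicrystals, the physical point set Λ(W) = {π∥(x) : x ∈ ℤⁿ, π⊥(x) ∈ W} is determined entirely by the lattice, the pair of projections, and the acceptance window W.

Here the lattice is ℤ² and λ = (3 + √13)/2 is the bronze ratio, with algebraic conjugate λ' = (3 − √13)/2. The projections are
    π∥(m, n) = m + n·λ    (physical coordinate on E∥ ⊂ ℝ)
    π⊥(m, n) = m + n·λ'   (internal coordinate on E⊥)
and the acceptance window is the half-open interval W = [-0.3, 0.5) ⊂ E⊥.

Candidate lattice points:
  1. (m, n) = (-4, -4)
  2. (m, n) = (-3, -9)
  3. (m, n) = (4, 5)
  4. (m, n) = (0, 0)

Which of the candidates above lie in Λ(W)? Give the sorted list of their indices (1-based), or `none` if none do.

2, 4

Numerically λ ≈ 3.30278 and λ' = −1/λ ≈ -0.30278.
candidate 1: (m,n)=(-4,-4) → π∥ = -4-4·λ ≈ -17.21110, π⊥ = -4-4·λ' ≈ -2.78890 ∉ [-0.3, 0.5) ⇒ out
candidate 2: (m,n)=(-3,-9) → π∥ = -3-9·λ ≈ -32.72498, π⊥ = -3-9·λ' ≈ -0.27502 ∈ [-0.3, 0.5) ⇒ IN Λ
candidate 3: (m,n)=(4,5) → π∥ = 4+5·λ ≈ 20.51388, π⊥ = 4+5·λ' ≈ 2.48612 ∉ [-0.3, 0.5) ⇒ out
candidate 4: (m,n)=(0,0) → π∥ = 0+0·λ ≈ 0.00000, π⊥ = 0+0·λ' ≈ 0.00000 ∈ [-0.3, 0.5) ⇒ IN Λ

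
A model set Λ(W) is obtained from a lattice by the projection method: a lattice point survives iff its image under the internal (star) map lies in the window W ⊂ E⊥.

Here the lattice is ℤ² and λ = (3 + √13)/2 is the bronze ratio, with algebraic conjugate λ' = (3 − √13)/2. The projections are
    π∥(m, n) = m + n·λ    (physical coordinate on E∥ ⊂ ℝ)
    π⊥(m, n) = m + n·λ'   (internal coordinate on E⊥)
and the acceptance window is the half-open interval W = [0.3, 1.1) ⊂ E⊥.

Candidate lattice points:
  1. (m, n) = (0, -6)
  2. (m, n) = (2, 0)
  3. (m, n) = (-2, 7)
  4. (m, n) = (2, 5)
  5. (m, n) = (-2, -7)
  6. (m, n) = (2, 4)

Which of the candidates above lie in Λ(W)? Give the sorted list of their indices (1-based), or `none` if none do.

4, 6

Compute λ' = (3−√13)/2 = -0.3028, so π⊥(m,n) = m -0.3028·n.
candidate 1: (m,n)=(0,-6) → π∥ = 0-6·λ ≈ -19.8167, π⊥ = 0-6·λ' ≈ 1.8167 ∉ [0.3, 1.1) ⇒ out
candidate 2: (m,n)=(2,0) → π∥ = 2+0·λ ≈ 2.0000, π⊥ = 2+0·λ' ≈ 2.0000 ∉ [0.3, 1.1) ⇒ out
candidate 3: (m,n)=(-2,7) → π∥ = -2+7·λ ≈ 21.1194, π⊥ = -2+7·λ' ≈ -4.1194 ∉ [0.3, 1.1) ⇒ out
candidate 4: (m,n)=(2,5) → π∥ = 2+5·λ ≈ 18.5139, π⊥ = 2+5·λ' ≈ 0.4861 ∈ [0.3, 1.1) ⇒ IN Λ
candidate 5: (m,n)=(-2,-7) → π∥ = -2-7·λ ≈ -25.1194, π⊥ = -2-7·λ' ≈ 0.1194 ∉ [0.3, 1.1) ⇒ out
candidate 6: (m,n)=(2,4) → π∥ = 2+4·λ ≈ 15.2111, π⊥ = 2+4·λ' ≈ 0.7889 ∈ [0.3, 1.1) ⇒ IN Λ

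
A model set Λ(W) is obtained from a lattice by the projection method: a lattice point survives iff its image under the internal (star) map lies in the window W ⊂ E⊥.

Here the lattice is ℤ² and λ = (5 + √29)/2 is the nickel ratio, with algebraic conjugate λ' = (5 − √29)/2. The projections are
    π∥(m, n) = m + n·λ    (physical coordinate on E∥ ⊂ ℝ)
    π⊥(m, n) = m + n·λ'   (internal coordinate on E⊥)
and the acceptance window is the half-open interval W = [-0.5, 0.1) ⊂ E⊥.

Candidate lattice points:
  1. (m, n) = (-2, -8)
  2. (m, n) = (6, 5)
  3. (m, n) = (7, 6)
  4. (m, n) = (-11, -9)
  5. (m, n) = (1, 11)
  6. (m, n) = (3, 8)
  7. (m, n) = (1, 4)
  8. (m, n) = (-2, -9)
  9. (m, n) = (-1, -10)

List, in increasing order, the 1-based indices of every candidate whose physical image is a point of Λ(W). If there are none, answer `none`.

λ' = (5−√29)/2 ≈ -0.192582.
candidate 1: (m,n)=(-2,-8) → π∥ = -2-8·λ ≈ -43.540659, π⊥ = -2-8·λ' ≈ -0.459341 ∈ [-0.5, 0.1) ⇒ IN Λ
candidate 2: (m,n)=(6,5) → π∥ = 6+5·λ ≈ 31.962912, π⊥ = 6+5·λ' ≈ 5.037088 ∉ [-0.5, 0.1) ⇒ out
candidate 3: (m,n)=(7,6) → π∥ = 7+6·λ ≈ 38.155494, π⊥ = 7+6·λ' ≈ 5.844506 ∉ [-0.5, 0.1) ⇒ out
candidate 4: (m,n)=(-11,-9) → π∥ = -11-9·λ ≈ -57.733242, π⊥ = -11-9·λ' ≈ -9.266758 ∉ [-0.5, 0.1) ⇒ out
candidate 5: (m,n)=(1,11) → π∥ = 1+11·λ ≈ 58.118406, π⊥ = 1+11·λ' ≈ -1.118406 ∉ [-0.5, 0.1) ⇒ out
candidate 6: (m,n)=(3,8) → π∥ = 3+8·λ ≈ 44.540659, π⊥ = 3+8·λ' ≈ 1.459341 ∉ [-0.5, 0.1) ⇒ out
candidate 7: (m,n)=(1,4) → π∥ = 1+4·λ ≈ 21.770330, π⊥ = 1+4·λ' ≈ 0.229670 ∉ [-0.5, 0.1) ⇒ out
candidate 8: (m,n)=(-2,-9) → π∥ = -2-9·λ ≈ -48.733242, π⊥ = -2-9·λ' ≈ -0.266758 ∈ [-0.5, 0.1) ⇒ IN Λ
candidate 9: (m,n)=(-1,-10) → π∥ = -1-10·λ ≈ -52.925824, π⊥ = -1-10·λ' ≈ 0.925824 ∉ [-0.5, 0.1) ⇒ out

1, 8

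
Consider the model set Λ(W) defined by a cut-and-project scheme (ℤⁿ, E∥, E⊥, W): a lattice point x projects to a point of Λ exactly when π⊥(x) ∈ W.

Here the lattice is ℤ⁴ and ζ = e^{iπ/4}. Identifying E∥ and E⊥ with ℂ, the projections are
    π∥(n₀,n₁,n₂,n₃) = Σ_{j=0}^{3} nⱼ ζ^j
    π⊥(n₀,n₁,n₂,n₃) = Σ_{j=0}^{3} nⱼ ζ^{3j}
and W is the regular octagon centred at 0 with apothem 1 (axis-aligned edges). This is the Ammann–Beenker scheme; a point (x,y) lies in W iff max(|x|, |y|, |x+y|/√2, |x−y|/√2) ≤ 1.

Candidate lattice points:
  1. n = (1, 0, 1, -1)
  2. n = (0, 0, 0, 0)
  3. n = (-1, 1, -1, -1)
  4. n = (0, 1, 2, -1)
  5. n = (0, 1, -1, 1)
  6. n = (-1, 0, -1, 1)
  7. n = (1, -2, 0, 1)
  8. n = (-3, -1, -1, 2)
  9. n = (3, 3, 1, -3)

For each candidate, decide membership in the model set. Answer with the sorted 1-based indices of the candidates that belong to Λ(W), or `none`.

Internal map: ζ^{3j} for j=0..3 gives (1,0), (−√2/2,√2/2), (0,−1), (√2/2,√2/2).
#1 (1, 0, 1, -1): internal (0.292893, -1.707107); octagon support 1.707107 vs apothem 1 → ∉ W
#2 (0, 0, 0, 0): internal (0.000000, 0.000000); octagon support 0.000000 vs apothem 1 → ∈ W
#3 (-1, 1, -1, -1): internal (-2.414214, 1.000000); octagon support 2.414214 vs apothem 1 → ∉ W
#4 (0, 1, 2, -1): internal (-1.414214, -2.000000); octagon support 2.414214 vs apothem 1 → ∉ W
#5 (0, 1, -1, 1): internal (0.000000, 2.414214); octagon support 2.414214 vs apothem 1 → ∉ W
#6 (-1, 0, -1, 1): internal (-0.292893, 1.707107); octagon support 1.707107 vs apothem 1 → ∉ W
#7 (1, -2, 0, 1): internal (3.121320, -0.707107); octagon support 3.121320 vs apothem 1 → ∉ W
#8 (-3, -1, -1, 2): internal (-0.878680, 1.707107); octagon support 1.828427 vs apothem 1 → ∉ W
#9 (3, 3, 1, -3): internal (-1.242641, -1.000000); octagon support 1.585786 vs apothem 1 → ∉ W

2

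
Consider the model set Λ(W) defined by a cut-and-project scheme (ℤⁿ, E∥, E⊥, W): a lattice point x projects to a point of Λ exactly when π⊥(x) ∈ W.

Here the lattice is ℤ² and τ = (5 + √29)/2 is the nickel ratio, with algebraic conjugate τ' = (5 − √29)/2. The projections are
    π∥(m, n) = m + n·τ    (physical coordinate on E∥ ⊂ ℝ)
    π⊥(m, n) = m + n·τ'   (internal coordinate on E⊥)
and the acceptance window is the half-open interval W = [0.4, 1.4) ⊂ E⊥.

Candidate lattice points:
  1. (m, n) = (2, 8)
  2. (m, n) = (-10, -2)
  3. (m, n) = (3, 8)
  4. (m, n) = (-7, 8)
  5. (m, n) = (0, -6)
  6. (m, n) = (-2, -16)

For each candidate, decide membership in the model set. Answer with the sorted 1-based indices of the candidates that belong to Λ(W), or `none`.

Numerically τ ≈ 5.192582 and τ' = −1/τ ≈ -0.192582.
#1 (2,8): internal coord 2 + (8)·τ' = +0.459341; +0.459341 ∈ [0.4, 1.4) → IN Λ
#2 (-10,-2): internal coord -10 + (-2)·τ' = -9.614835; -9.614835 ∉ [0.4, 1.4) → out
#3 (3,8): internal coord 3 + (8)·τ' = +1.459341; +1.459341 ∉ [0.4, 1.4) → out
#4 (-7,8): internal coord -7 + (8)·τ' = -8.540659; -8.540659 ∉ [0.4, 1.4) → out
#5 (0,-6): internal coord 0 + (-6)·τ' = +1.155494; +1.155494 ∈ [0.4, 1.4) → IN Λ
#6 (-2,-16): internal coord -2 + (-16)·τ' = +1.081318; +1.081318 ∈ [0.4, 1.4) → IN Λ

1, 5, 6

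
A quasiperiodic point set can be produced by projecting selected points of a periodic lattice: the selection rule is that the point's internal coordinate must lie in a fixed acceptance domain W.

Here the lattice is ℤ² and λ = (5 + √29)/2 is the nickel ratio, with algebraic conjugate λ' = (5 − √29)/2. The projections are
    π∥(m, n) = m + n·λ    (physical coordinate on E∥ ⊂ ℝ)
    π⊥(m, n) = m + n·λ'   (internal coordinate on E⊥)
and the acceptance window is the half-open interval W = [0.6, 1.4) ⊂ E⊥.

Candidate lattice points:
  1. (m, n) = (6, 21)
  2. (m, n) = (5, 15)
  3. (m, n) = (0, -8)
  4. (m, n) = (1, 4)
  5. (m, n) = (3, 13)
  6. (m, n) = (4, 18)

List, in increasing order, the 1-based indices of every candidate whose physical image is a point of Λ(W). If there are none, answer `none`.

none

λ' = (5−√29)/2 ≈ -0.1926.
candidate 1: (m,n)=(6,21) → π∥ = 6+21·λ ≈ 115.0442, π⊥ = 6+21·λ' ≈ 1.9558 ∉ [0.6, 1.4) ⇒ out
candidate 2: (m,n)=(5,15) → π∥ = 5+15·λ ≈ 82.8887, π⊥ = 5+15·λ' ≈ 2.1113 ∉ [0.6, 1.4) ⇒ out
candidate 3: (m,n)=(0,-8) → π∥ = 0-8·λ ≈ -41.5407, π⊥ = 0-8·λ' ≈ 1.5407 ∉ [0.6, 1.4) ⇒ out
candidate 4: (m,n)=(1,4) → π∥ = 1+4·λ ≈ 21.7703, π⊥ = 1+4·λ' ≈ 0.2297 ∉ [0.6, 1.4) ⇒ out
candidate 5: (m,n)=(3,13) → π∥ = 3+13·λ ≈ 70.5036, π⊥ = 3+13·λ' ≈ 0.4964 ∉ [0.6, 1.4) ⇒ out
candidate 6: (m,n)=(4,18) → π∥ = 4+18·λ ≈ 97.4665, π⊥ = 4+18·λ' ≈ 0.5335 ∉ [0.6, 1.4) ⇒ out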